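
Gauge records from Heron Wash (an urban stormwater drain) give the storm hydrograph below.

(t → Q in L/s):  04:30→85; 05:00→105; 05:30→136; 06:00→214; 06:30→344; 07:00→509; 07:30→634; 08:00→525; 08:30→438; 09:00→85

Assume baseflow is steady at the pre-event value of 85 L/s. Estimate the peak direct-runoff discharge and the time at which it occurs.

Subtracting baseflow gives direct-runoff ordinates: 0.0, 20.0, 51.0, 129.0, 259.0, 424.0, 549.0, 440.0, 353.0, 0.0 L/s.
The maximum is 549.0 L/s, occurring at the reading for t = 07:30.

Q_p = 549.0 L/s at t = 07:30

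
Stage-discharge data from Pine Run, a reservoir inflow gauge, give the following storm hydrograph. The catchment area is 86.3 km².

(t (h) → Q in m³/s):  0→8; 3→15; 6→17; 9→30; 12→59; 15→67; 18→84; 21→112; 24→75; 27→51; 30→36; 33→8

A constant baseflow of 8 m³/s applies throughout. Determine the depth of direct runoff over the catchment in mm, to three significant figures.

Direct runoff: 0.0, 7.0, 9.0, 22.0, 51.0, 59.0, 76.0, 104.0, 67.0, 43.0, 28.0, 0.0 m³/s; ΣQ_DR = 466.0 m³/s.
V = ΣQ_DR · Δt = 466.0 × 10800 s = 5.033 × 10^6 m³.
Over A = 86.3 km², depth = V / A = 58.3 mm.

d ≈ 58.3 mm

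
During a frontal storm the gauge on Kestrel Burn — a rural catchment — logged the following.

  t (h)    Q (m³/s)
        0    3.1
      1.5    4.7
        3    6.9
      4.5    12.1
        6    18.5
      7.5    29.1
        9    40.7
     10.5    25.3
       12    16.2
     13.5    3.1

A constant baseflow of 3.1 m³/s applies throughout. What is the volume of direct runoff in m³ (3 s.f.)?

Direct-runoff ordinates (Q − Q_b): 0.0, 1.6, 3.8, 9.0, 15.4, 26.0, 37.6, 22.2, 13.1, 0.0 m³/s.
ΣQ_DR = 128.7 m³/s.
With Δt = 1.5 h = 5400 s, V = ΣQ_DR · Δt = 128.7 × 5400 = 6.95 × 10^5 m³.

V ≈ 6.95 × 10^5 m³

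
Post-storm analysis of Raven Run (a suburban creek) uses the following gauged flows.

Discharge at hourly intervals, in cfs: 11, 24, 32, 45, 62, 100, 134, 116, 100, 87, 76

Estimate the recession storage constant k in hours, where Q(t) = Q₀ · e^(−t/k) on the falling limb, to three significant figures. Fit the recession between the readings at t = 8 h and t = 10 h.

On the falling limb, Q drops from 100 to 76 cfs between t = 8 h and t = 10 h (Δt = 2 h).
k = −Δt / ln(Q₂/Q₁) = −2 / ln(76/100) = 7.29 h.

k ≈ 7.29 h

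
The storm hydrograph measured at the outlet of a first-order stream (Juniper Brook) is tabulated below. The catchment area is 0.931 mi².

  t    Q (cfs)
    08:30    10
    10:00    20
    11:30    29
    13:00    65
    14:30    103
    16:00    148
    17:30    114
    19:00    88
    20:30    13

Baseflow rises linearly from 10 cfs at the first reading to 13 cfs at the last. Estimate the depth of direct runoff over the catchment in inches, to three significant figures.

d ≈ 1.21 in

Direct runoff: 0.00, 9.62, 18.25, 53.88, 91.50, 136.12, 101.75, 75.38, 0.00 cfs; ΣQ_DR = 486.5 cfs.
V = ΣQ_DR · Δt = 486.5 × 5400 s = 2.627 × 10^6 ft³.
Over A = 0.931 mi², depth = V / A = 1.21 in.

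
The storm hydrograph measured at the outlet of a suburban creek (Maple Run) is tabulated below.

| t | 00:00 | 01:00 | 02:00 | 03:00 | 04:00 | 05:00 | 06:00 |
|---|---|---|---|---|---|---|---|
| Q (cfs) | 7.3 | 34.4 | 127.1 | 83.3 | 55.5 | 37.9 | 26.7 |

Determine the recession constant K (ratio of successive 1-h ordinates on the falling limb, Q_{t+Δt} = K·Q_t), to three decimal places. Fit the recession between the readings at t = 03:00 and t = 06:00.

Using the recession-limb readings at t = 03:00 and t = 06:00: Q falls from 83.3 to 26.7 cfs over 3 intervals.
K = (Q₂/Q₁)^(1/3) = (26.7/83.3)^(1/3) = 0.684.

K ≈ 0.684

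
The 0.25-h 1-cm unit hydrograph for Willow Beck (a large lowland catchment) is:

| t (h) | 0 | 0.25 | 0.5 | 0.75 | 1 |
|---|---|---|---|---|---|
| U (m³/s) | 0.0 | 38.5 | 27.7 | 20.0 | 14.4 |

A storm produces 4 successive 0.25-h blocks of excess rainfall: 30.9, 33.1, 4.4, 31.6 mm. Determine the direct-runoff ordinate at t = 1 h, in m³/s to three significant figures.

Q ≈ 245 m³/s

By discrete convolution, Q_j = Σ (P_i / 10 mm) · U_{j−i}.
At t = 1 h (j=4): Q = (30.9/10)·14.4 + (33.1/10)·20.0 + (4.4/10)·27.7 + (31.6/10)·38.5 = 245 m³/s.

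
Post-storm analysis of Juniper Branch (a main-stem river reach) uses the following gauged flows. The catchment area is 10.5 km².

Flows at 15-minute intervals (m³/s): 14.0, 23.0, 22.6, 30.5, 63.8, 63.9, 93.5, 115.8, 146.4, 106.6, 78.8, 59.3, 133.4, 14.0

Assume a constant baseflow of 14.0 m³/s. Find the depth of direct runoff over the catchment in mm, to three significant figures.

Direct runoff: 0.0, 9.0, 8.6, 16.5, 49.8, 49.9, 79.5, 101.8, 132.4, 92.6, 64.8, 45.3, 119.4, 0.0 m³/s; ΣQ_DR = 769.6 m³/s.
V = ΣQ_DR · Δt = 769.6 × 900 s = 6.926 × 10^5 m³.
Over A = 10.5 km², depth = V / A = 66.0 mm.

d ≈ 66.0 mm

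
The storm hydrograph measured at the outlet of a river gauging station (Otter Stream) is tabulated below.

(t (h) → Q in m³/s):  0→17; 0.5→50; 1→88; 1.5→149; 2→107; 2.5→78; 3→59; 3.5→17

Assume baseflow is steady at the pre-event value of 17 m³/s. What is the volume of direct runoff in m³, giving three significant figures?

Direct-runoff ordinates (Q − Q_b): 0.0, 33.0, 71.0, 132.0, 90.0, 61.0, 42.0, 0.0 m³/s.
ΣQ_DR = 429.0 m³/s.
With Δt = 0.5 h = 1800 s, V = ΣQ_DR · Δt = 429.0 × 1800 = 7.72 × 10^5 m³.

V ≈ 7.72 × 10^5 m³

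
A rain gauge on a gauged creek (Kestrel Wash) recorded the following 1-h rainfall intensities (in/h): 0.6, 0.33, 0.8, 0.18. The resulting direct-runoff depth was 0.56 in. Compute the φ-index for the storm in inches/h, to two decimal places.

φ ≈ 0.42 in/h

Only the 2 blocks with intensity above φ contribute runoff: 0.6, 0.8 in/h.
Σ(I−φ)·Δt = d  ⇒  (0.6+0.8 − 2φ)·1 = 0.56
φ = (1.400 − 0.56/1) / 2 = 0.42 in/h.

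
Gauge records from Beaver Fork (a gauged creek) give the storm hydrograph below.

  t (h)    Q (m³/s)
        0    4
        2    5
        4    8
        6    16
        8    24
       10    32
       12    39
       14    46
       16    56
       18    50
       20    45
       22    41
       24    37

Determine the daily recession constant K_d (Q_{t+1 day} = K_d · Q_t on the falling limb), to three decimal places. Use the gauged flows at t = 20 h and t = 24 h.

K_d ≈ 0.309

Between t = 20 h and t = 24 h the flow falls from 45 to 37 m³/s over 2×2 h = 4 h.
Per-interval ratio K = (37/45)^(1/2) = 0.9068; K_d = K^(24/2) = 0.309.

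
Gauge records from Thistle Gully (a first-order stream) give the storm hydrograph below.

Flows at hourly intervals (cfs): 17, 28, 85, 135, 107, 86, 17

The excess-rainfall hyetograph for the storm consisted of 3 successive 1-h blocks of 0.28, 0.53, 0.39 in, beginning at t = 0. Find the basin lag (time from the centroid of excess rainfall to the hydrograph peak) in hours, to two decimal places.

Centroid of excess rainfall: t_c = Σ P_i·t̄_i / ΣP_i = 1.5917 h (block centres at 0.5, 1.5, 2.5 h).
Hydrograph peak occurs at t = 3 h, so basin lag t_L = 3 − 1.5917 = 1.41 h.

t_L ≈ 1.41 h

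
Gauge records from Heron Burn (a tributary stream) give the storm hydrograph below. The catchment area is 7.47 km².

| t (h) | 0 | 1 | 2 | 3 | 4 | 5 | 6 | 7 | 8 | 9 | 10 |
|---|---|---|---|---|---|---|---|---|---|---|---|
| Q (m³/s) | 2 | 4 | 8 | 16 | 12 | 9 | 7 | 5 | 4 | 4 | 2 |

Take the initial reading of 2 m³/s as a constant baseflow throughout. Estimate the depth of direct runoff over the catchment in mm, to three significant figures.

Direct runoff: 0.0, 2.0, 6.0, 14.0, 10.0, 7.0, 5.0, 3.0, 2.0, 2.0, 0.0 m³/s; ΣQ_DR = 51.00 m³/s.
V = ΣQ_DR · Δt = 51.00 × 3600 s = 1.836 × 10^5 m³.
Over A = 7.47 km², depth = V / A = 24.6 mm.

d ≈ 24.6 mm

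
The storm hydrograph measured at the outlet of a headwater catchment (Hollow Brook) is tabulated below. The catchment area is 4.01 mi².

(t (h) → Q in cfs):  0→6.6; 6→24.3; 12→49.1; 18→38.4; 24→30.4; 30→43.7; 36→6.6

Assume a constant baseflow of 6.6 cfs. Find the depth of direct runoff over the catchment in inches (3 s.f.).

d ≈ 0.355 in

Direct runoff: 0.0, 17.7, 42.5, 31.8, 23.8, 37.1, 0.0 cfs; ΣQ_DR = 152.9 cfs.
V = ΣQ_DR · Δt = 152.9 × 21600 s = 3.303 × 10^6 ft³.
Over A = 4.01 mi², depth = V / A = 0.355 in.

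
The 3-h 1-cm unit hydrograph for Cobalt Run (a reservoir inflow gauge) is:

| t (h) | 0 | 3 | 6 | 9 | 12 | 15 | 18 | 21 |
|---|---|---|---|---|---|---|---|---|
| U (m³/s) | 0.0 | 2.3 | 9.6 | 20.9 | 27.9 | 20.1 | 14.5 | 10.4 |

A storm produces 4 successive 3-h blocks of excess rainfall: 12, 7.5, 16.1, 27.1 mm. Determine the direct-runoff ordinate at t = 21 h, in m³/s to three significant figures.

By discrete convolution, Q_j = Σ (P_i / 10 mm) · U_{j−i}.
At t = 21 h (j=7): Q = (12/10)·10.4 + (7.5/10)·14.5 + (16.1/10)·20.1 + (27.1/10)·27.9 = 131 m³/s.

Q ≈ 131 m³/s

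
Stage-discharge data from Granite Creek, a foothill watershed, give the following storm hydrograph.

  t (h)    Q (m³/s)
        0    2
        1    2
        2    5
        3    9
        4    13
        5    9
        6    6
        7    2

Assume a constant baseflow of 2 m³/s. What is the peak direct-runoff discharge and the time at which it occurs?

Subtracting baseflow gives direct-runoff ordinates: 0.0, 0.0, 3.0, 7.0, 11.0, 7.0, 4.0, 0.0 m³/s.
The maximum is 11.0 m³/s, occurring at the reading for t = 4 h.

Q_p = 11.0 m³/s at t = 4 h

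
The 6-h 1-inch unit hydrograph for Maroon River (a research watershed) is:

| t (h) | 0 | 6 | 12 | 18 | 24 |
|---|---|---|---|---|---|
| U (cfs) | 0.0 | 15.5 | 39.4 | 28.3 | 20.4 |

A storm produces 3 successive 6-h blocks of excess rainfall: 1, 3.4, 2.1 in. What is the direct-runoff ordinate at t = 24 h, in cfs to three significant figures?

Q ≈ 199 cfs

By discrete convolution, Q_j = Σ (P_i / 1 in) · U_{j−i}.
At t = 24 h (j=4): Q = (1/1)·20.4 + (3.4/1)·28.3 + (2.1/1)·39.4 = 199 cfs.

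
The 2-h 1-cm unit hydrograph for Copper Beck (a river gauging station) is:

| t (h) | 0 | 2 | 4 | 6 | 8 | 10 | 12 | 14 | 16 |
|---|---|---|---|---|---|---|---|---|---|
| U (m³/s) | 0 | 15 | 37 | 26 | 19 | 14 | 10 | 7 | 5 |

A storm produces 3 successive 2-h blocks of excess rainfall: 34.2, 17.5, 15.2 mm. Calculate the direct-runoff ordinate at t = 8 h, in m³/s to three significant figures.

Q ≈ 167 m³/s

By discrete convolution, Q_j = Σ (P_i / 10 mm) · U_{j−i}.
At t = 8 h (j=4): Q = (34.2/10)·19 + (17.5/10)·26 + (15.2/10)·37 = 167 m³/s.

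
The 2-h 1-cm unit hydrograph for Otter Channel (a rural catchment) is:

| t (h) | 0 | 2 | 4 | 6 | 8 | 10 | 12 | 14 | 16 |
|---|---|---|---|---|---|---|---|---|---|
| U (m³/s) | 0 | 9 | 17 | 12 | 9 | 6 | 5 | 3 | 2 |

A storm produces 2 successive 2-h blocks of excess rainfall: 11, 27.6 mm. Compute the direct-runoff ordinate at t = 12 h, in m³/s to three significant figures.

By discrete convolution, Q_j = Σ (P_i / 10 mm) · U_{j−i}.
At t = 12 h (j=6): Q = (11/10)·5 + (27.6/10)·6 = 22.1 m³/s.

Q ≈ 22.1 m³/s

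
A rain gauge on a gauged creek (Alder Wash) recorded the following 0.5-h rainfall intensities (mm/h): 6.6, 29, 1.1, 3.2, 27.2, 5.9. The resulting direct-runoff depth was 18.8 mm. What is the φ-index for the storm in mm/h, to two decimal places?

φ ≈ 9.30 mm/h

Only the 2 blocks with intensity above φ contribute runoff: 29, 27.2 mm/h.
Σ(I−φ)·Δt = d  ⇒  (29+27.2 − 2φ)·0.5 = 18.8
φ = (56.20 − 18.8/0.5) / 2 = 9.30 mm/h.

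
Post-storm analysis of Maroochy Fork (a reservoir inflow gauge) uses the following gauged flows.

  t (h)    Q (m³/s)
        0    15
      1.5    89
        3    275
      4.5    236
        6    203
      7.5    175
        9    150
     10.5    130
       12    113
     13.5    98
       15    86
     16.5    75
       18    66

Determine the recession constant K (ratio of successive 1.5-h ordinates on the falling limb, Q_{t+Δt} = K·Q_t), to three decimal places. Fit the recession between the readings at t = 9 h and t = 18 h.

K ≈ 0.872

Using the recession-limb readings at t = 9 h and t = 18 h: Q falls from 150 to 66 m³/s over 6 intervals.
K = (Q₂/Q₁)^(1/6) = (66/150)^(1/6) = 0.872.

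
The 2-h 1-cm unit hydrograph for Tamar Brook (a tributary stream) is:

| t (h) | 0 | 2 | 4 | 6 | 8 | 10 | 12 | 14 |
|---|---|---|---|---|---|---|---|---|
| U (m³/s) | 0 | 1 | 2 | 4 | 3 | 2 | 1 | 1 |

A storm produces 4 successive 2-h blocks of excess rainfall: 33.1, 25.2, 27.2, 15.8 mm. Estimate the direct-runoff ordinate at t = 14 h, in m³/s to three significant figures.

By discrete convolution, Q_j = Σ (P_i / 10 mm) · U_{j−i}.
At t = 14 h (j=7): Q = (33.1/10)·1 + (25.2/10)·1 + (27.2/10)·2 + (15.8/10)·3 = 16.0 m³/s.

Q ≈ 16.0 m³/s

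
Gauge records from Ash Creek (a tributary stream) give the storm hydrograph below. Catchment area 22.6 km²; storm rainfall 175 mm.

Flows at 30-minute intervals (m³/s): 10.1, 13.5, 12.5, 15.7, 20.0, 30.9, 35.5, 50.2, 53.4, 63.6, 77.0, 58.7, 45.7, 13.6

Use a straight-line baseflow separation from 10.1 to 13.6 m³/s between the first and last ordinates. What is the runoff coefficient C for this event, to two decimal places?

ΣQ_DR = 334.5 m³/s; V = ΣQ_DR·Δt = 6.021 × 10^5 m³.
Runoff depth d = V / A = 26.64 mm.
C = d / P = 26.64 / 175 = 0.15.

C ≈ 0.15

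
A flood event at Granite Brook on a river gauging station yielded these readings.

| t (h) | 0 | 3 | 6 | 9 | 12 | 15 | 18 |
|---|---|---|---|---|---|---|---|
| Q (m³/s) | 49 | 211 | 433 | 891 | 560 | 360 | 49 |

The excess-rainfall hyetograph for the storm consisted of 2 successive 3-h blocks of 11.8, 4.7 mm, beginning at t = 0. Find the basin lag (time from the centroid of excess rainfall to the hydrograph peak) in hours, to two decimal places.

Centroid of excess rainfall: t_c = Σ P_i·t̄_i / ΣP_i = 2.3545 h (block centres at 1.5, 4.5 h).
Hydrograph peak occurs at t = 9 h, so basin lag t_L = 9 − 2.3545 = 6.65 h.

t_L ≈ 6.65 h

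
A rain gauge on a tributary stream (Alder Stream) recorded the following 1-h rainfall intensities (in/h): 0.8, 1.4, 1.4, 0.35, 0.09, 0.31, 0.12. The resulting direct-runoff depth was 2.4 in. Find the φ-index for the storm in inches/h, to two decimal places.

φ ≈ 0.40 in/h

Only the 3 blocks with intensity above φ contribute runoff: 0.8, 1.4, 1.4 in/h.
Σ(I−φ)·Δt = d  ⇒  (0.8+1.4+1.4 − 3φ)·1 = 2.4
φ = (3.600 − 2.4/1) / 3 = 0.40 in/h.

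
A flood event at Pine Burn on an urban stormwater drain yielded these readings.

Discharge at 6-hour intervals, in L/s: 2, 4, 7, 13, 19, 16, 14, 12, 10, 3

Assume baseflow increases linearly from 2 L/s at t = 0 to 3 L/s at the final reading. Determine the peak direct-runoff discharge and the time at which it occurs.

Subtracting baseflow gives direct-runoff ordinates: 0.00, 1.89, 4.78, 10.67, 16.56, 13.44, 11.33, 9.22, 7.11, 0.00 L/s.
The maximum is 16.56 L/s, occurring at the reading for t = 24 h.

Q_p = 16.56 L/s at t = 24 h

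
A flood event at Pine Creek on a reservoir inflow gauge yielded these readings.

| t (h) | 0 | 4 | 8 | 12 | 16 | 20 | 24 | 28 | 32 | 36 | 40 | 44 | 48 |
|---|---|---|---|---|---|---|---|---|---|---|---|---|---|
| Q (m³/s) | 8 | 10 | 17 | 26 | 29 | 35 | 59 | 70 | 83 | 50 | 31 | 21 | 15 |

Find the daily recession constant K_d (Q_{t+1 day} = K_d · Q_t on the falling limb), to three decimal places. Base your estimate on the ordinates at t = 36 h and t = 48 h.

Between t = 36 h and t = 48 h the flow falls from 50 to 15 m³/s over 3×4 h = 12 h.
Per-interval ratio K = (15/50)^(1/3) = 0.6694; K_d = K^(24/4) = 0.090.

K_d ≈ 0.090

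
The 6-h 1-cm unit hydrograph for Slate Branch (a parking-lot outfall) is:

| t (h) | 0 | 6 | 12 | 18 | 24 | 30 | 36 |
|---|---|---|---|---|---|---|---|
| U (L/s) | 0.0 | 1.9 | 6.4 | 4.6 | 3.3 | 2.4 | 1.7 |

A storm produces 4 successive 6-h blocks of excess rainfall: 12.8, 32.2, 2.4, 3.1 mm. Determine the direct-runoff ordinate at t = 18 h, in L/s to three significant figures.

By discrete convolution, Q_j = Σ (P_i / 10 mm) · U_{j−i}.
At t = 18 h (j=3): Q = (12.8/10)·4.6 + (32.2/10)·6.4 + (2.4/10)·1.9 + (3.1/10)·0.0 = 27.0 L/s.

Q ≈ 27.0 L/s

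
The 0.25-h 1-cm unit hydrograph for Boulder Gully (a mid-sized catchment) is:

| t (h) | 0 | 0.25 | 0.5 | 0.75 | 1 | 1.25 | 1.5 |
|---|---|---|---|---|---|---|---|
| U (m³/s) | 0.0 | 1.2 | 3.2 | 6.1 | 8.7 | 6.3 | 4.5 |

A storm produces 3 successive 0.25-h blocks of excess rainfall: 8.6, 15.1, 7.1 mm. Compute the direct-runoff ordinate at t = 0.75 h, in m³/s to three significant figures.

By discrete convolution, Q_j = Σ (P_i / 10 mm) · U_{j−i}.
At t = 0.75 h (j=3): Q = (8.6/10)·6.1 + (15.1/10)·3.2 + (7.1/10)·1.2 = 10.9 m³/s.

Q ≈ 10.9 m³/s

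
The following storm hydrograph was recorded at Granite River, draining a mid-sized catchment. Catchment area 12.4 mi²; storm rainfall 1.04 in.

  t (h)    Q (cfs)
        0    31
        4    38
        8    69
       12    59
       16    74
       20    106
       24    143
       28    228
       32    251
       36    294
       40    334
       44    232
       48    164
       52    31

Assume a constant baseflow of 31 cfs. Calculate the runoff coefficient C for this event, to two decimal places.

C ≈ 0.78

ΣQ_DR = 1620 cfs; V = ΣQ_DR·Δt = 2.333 × 10^7 ft³.
Runoff depth d = V / A = 0.8098 in.
C = d / P = 0.8098 / 1.04 = 0.78.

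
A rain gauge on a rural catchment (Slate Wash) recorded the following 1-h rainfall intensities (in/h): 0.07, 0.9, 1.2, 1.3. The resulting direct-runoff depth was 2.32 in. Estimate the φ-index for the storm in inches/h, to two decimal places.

Only the 3 blocks with intensity above φ contribute runoff: 0.9, 1.2, 1.3 in/h.
Σ(I−φ)·Δt = d  ⇒  (0.9+1.2+1.3 − 3φ)·1 = 2.32
φ = (3.400 − 2.32/1) / 3 = 0.36 in/h.

φ ≈ 0.36 in/h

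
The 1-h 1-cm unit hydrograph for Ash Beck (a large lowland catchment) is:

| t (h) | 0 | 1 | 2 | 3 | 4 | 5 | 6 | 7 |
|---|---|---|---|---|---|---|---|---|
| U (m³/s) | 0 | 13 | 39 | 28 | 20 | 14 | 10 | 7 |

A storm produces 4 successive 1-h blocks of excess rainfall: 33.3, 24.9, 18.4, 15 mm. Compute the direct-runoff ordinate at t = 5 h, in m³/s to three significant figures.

By discrete convolution, Q_j = Σ (P_i / 10 mm) · U_{j−i}.
At t = 5 h (j=5): Q = (33.3/10)·14 + (24.9/10)·20 + (18.4/10)·28 + (15/10)·39 = 206 m³/s.

Q ≈ 206 m³/s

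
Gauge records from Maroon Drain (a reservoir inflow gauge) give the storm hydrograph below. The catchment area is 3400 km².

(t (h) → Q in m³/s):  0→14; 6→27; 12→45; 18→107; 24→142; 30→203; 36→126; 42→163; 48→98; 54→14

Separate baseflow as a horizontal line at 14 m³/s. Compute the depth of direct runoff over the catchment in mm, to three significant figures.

Direct runoff: 0.0, 13.0, 31.0, 93.0, 128.0, 189.0, 112.0, 149.0, 84.0, 0.0 m³/s; ΣQ_DR = 799.0 m³/s.
V = ΣQ_DR · Δt = 799.0 × 21600 s = 1.726 × 10^7 m³.
Over A = 3400 km², depth = V / A = 5.08 mm.

d ≈ 5.08 mm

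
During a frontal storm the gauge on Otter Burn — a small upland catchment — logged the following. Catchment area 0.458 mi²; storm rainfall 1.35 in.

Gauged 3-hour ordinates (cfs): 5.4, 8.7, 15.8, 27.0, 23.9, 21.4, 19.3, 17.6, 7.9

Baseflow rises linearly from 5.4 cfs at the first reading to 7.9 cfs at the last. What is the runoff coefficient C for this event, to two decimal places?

ΣQ_DR = 87.15 cfs; V = ΣQ_DR·Δt = 9.412 × 10^5 ft³.
Runoff depth d = V / A = 0.8846 in.
C = d / P = 0.8846 / 1.35 = 0.66.

C ≈ 0.66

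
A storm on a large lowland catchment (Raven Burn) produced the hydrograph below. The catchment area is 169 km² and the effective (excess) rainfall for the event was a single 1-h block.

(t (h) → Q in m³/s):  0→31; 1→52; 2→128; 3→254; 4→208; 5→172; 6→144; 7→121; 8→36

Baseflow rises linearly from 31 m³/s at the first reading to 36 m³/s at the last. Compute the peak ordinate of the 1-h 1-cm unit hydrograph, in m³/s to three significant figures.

Direct runoff: 0.00, 20.38, 95.75, 221.12, 174.50, 137.88, 109.25, 85.62, 0.00 m³/s; ΣQ_DR = 844.5 m³/s, peak = 221.12 m³/s.
Runoff depth d = ΣQ_DR·Δt / A = 844.5 × 3600 / (169 km²) = 17.99 mm.
The 1-cm UH is the DRH scaled by (10 mm)/d, so U_p = 221.12 × 10/17.99 = 123 m³/s.

U_p ≈ 123 m³/s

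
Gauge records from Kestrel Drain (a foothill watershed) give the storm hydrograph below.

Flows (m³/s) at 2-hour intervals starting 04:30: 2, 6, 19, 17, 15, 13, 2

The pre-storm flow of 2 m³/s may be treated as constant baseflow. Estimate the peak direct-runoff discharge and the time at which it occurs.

Subtracting baseflow gives direct-runoff ordinates: 0.0, 4.0, 17.0, 15.0, 13.0, 11.0, 0.0 m³/s.
The maximum is 17.0 m³/s, occurring at the reading for t = 08:30.

Q_p = 17.0 m³/s at t = 08:30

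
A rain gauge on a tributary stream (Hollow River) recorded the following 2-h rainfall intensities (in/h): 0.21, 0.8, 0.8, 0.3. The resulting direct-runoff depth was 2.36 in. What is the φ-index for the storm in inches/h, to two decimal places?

φ ≈ 0.24 in/h

Only the 3 blocks with intensity above φ contribute runoff: 0.8, 0.8, 0.3 in/h.
Σ(I−φ)·Δt = d  ⇒  (0.8+0.8+0.3 − 3φ)·2 = 2.36
φ = (1.900 − 2.36/2) / 3 = 0.24 in/h.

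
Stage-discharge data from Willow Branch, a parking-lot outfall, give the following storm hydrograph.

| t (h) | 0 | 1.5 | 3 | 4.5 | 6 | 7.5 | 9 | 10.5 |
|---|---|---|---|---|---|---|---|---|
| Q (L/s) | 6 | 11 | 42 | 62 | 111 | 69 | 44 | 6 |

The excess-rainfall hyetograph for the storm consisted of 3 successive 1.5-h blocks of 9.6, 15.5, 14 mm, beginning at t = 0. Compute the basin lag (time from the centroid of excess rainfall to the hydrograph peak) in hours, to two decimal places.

t_L ≈ 3.58 h

Centroid of excess rainfall: t_c = Σ P_i·t̄_i / ΣP_i = 2.4188 h (block centres at 0.75, 2.25, 3.75 h).
Hydrograph peak occurs at t = 6 h, so basin lag t_L = 6 − 2.4188 = 3.58 h.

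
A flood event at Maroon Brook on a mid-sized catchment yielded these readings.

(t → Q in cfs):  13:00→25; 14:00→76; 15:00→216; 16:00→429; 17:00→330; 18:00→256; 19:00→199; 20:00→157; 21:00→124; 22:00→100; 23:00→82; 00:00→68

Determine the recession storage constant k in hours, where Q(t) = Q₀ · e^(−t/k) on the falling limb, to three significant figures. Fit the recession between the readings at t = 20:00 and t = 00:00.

k ≈ 4.78 h

On the falling limb, Q drops from 157 to 68 cfs between t = 20:00 and t = 00:00 (Δt = 4 h).
k = −Δt / ln(Q₂/Q₁) = −4 / ln(68/157) = 4.78 h.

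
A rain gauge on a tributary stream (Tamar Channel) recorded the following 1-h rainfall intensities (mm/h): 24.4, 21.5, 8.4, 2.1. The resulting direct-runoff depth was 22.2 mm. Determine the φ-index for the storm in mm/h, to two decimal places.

φ ≈ 11.85 mm/h

Only the 2 blocks with intensity above φ contribute runoff: 24.4, 21.5 mm/h.
Σ(I−φ)·Δt = d  ⇒  (24.4+21.5 − 2φ)·1 = 22.2
φ = (45.90 − 22.2/1) / 2 = 11.85 mm/h.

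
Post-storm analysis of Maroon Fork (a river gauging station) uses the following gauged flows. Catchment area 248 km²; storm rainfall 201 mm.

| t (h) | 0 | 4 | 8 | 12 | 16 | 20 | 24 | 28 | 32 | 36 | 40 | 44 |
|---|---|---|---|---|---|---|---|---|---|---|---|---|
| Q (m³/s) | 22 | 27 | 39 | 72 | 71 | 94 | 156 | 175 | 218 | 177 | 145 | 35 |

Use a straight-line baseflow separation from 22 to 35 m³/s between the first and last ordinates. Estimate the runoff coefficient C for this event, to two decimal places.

C ≈ 0.26

ΣQ_DR = 889.0 m³/s; V = ΣQ_DR·Δt = 1.280 × 10^7 m³.
Runoff depth d = V / A = 51.62 mm.
C = d / P = 51.62 / 201 = 0.26.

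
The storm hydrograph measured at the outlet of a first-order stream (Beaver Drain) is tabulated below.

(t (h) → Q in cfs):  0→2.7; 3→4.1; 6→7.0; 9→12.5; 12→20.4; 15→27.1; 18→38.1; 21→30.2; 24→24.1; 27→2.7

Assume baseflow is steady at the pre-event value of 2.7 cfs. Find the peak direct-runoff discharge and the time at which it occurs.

Q_p = 35.4 cfs at t = 18 h

Subtracting baseflow gives direct-runoff ordinates: 0.0, 1.4, 4.3, 9.8, 17.7, 24.4, 35.4, 27.5, 21.4, 0.0 cfs.
The maximum is 35.4 cfs, occurring at the reading for t = 18 h.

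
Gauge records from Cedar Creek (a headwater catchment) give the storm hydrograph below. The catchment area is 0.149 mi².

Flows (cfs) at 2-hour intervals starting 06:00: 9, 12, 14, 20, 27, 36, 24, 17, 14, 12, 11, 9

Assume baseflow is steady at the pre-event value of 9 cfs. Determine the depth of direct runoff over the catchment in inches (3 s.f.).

d ≈ 2.02 in

Direct runoff: 0.0, 3.0, 5.0, 11.0, 18.0, 27.0, 15.0, 8.0, 5.0, 3.0, 2.0, 0.0 cfs; ΣQ_DR = 97.00 cfs.
V = ΣQ_DR · Δt = 97.00 × 7200 s = 6.984 × 10^5 ft³.
Over A = 0.149 mi², depth = V / A = 2.02 in.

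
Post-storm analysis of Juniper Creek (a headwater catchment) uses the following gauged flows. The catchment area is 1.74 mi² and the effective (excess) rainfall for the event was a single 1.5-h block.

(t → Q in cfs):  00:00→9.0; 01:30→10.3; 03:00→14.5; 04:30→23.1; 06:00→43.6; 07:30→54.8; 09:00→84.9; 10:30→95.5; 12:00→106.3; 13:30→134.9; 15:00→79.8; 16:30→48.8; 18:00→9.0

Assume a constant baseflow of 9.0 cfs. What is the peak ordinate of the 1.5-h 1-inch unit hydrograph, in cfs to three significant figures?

U_p ≈ 158 cfs

Direct runoff: 0.0, 1.3, 5.5, 14.1, 34.6, 45.8, 75.9, 86.5, 97.3, 125.9, 70.8, 39.8, 0.0 cfs; ΣQ_DR = 597.5 cfs, peak = 125.9 cfs.
Runoff depth d = ΣQ_DR·Δt / A = 597.5 × 5400 / (1.74 mi²) = 0.7982 in.
The 1-inch UH is the DRH scaled by (1 in)/d, so U_p = 125.9 × 1/0.7982 = 158 cfs.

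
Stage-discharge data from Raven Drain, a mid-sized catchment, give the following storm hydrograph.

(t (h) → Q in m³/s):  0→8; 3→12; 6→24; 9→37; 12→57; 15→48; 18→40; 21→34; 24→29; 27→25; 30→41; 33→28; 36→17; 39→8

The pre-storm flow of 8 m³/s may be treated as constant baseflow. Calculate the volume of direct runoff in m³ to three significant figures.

V ≈ 3.20 × 10^6 m³

Direct-runoff ordinates (Q − Q_b): 0.0, 4.0, 16.0, 29.0, 49.0, 40.0, 32.0, 26.0, 21.0, 17.0, 33.0, 20.0, 9.0, 0.0 m³/s.
ΣQ_DR = 296.0 m³/s.
With Δt = 3 h = 10800 s, V = ΣQ_DR · Δt = 296.0 × 10800 = 3.20 × 10^6 m³.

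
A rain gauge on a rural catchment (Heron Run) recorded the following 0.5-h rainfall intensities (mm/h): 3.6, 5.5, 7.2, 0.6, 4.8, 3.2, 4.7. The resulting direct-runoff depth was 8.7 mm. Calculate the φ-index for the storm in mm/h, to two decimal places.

φ ≈ 1.93 mm/h

Only the 6 blocks with intensity above φ contribute runoff: 3.6, 5.5, 7.2, 4.8, 3.2, 4.7 mm/h.
Σ(I−φ)·Δt = d  ⇒  (3.6+5.5+7.2+4.8+3.2+4.7 − 6φ)·0.5 = 8.7
φ = (29.00 − 8.7/0.5) / 6 = 1.93 mm/h.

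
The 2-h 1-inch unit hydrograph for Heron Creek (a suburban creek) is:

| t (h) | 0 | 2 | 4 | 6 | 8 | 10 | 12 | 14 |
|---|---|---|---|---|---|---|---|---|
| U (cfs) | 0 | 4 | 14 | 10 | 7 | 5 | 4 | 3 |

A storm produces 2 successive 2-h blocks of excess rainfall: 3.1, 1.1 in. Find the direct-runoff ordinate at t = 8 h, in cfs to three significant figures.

By discrete convolution, Q_j = Σ (P_i / 1 in) · U_{j−i}.
At t = 8 h (j=4): Q = (3.1/1)·7 + (1.1/1)·10 = 32.7 cfs.

Q ≈ 32.7 cfs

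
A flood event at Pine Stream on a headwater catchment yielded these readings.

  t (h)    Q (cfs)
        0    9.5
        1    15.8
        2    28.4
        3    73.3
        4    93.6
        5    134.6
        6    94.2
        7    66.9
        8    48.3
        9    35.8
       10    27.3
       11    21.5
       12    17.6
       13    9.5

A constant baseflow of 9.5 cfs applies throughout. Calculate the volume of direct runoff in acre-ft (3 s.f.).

Direct-runoff ordinates (Q − Q_b): 0.0, 6.3, 18.9, 63.8, 84.1, 125.1, 84.7, 57.4, 38.8, 26.3, 17.8, 12.0, 8.1, 0.0 cfs.
ΣQ_DR = 543.3 cfs.
With Δt = 1 h = 3600 s, V = ΣQ_DR · Δt = 543.3 × 3600 = 1.96 × 10^6 ft³ = 44.9 acre-ft.

V ≈ 44.9 acre-ft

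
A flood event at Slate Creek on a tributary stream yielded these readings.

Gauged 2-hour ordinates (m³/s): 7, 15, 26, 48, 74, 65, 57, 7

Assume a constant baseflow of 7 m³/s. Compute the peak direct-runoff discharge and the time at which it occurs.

Q_p = 67.0 m³/s at t = 8 h

Subtracting baseflow gives direct-runoff ordinates: 0.0, 8.0, 19.0, 41.0, 67.0, 58.0, 50.0, 0.0 m³/s.
The maximum is 67.0 m³/s, occurring at the reading for t = 8 h.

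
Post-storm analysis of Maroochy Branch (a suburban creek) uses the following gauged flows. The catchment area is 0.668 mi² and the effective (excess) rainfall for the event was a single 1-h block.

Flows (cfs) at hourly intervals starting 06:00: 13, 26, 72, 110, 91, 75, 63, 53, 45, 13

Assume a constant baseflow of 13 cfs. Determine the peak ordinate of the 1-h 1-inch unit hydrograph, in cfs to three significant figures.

Direct runoff: 0.0, 13.0, 59.0, 97.0, 78.0, 62.0, 50.0, 40.0, 32.0, 0.0 cfs; ΣQ_DR = 431.0 cfs, peak = 97.0 cfs.
Runoff depth d = ΣQ_DR·Δt / A = 431.0 × 3600 / (0.668 mi²) = 0.9998 in.
The 1-inch UH is the DRH scaled by (1 in)/d, so U_p = 97.0 × 1/0.9998 = 97.0 cfs.

U_p ≈ 97.0 cfs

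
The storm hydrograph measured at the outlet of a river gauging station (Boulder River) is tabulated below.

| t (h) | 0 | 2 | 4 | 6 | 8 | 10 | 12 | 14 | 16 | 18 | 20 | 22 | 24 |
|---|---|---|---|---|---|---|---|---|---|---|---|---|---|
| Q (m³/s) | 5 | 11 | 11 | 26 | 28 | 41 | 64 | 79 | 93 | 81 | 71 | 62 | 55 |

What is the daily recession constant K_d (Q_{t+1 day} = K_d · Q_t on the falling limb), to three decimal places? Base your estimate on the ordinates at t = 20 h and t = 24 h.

Between t = 20 h and t = 24 h the flow falls from 71 to 55 m³/s over 2×2 h = 4 h.
Per-interval ratio K = (55/71)^(1/2) = 0.8801; K_d = K^(24/2) = 0.216.

K_d ≈ 0.216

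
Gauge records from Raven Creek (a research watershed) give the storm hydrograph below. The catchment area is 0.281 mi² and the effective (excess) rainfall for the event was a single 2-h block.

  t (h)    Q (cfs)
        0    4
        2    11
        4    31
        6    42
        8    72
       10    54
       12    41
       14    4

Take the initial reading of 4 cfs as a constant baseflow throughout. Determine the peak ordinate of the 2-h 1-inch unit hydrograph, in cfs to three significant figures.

Direct runoff: 0.0, 7.0, 27.0, 38.0, 68.0, 50.0, 37.0, 0.0 cfs; ΣQ_DR = 227.0 cfs, peak = 68.0 cfs.
Runoff depth d = ΣQ_DR·Δt / A = 227.0 × 7200 / (0.281 mi²) = 2.504 in.
The 1-inch UH is the DRH scaled by (1 in)/d, so U_p = 68.0 × 1/2.504 = 27.2 cfs.

U_p ≈ 27.2 cfs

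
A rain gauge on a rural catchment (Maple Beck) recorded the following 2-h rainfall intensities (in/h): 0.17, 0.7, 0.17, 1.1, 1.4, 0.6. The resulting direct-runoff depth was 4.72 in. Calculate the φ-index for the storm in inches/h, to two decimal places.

φ ≈ 0.36 in/h

Only the 4 blocks with intensity above φ contribute runoff: 0.7, 1.1, 1.4, 0.6 in/h.
Σ(I−φ)·Δt = d  ⇒  (0.7+1.1+1.4+0.6 − 4φ)·2 = 4.72
φ = (3.800 − 4.72/2) / 4 = 0.36 in/h.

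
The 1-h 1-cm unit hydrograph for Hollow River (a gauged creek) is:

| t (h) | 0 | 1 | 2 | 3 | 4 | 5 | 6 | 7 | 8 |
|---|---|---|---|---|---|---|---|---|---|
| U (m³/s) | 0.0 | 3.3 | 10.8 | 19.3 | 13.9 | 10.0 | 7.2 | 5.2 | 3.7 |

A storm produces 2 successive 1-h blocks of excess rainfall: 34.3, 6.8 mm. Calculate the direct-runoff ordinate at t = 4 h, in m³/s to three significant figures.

By discrete convolution, Q_j = Σ (P_i / 10 mm) · U_{j−i}.
At t = 4 h (j=4): Q = (34.3/10)·13.9 + (6.8/10)·19.3 = 60.8 m³/s.

Q ≈ 60.8 m³/s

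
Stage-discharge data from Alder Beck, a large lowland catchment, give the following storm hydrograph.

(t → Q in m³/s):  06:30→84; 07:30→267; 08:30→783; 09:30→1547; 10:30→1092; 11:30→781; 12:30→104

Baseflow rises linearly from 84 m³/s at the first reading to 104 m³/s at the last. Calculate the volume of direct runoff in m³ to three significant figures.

Direct-runoff ordinates (Q − Q_b): 0.00, 179.67, 692.33, 1453.00, 994.67, 680.33, 0.00 m³/s.
ΣQ_DR = 4000 m³/s.
With Δt = 1 h = 3600 s, V = ΣQ_DR · Δt = 4000 × 3600 = 1.44 × 10^7 m³.

V ≈ 1.44 × 10^7 m³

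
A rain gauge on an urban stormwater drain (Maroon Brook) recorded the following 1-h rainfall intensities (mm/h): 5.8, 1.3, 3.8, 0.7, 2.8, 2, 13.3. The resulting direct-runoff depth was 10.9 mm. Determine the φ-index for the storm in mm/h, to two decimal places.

Only the 2 blocks with intensity above φ contribute runoff: 5.8, 13.3 mm/h.
Σ(I−φ)·Δt = d  ⇒  (5.8+13.3 − 2φ)·1 = 10.9
φ = (19.10 − 10.9/1) / 2 = 4.10 mm/h.

φ ≈ 4.10 mm/h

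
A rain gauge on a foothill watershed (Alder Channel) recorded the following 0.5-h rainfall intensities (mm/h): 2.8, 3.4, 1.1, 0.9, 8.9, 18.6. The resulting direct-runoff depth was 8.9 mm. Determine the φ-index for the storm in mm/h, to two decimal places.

Only the 2 blocks with intensity above φ contribute runoff: 8.9, 18.6 mm/h.
Σ(I−φ)·Δt = d  ⇒  (8.9+18.6 − 2φ)·0.5 = 8.9
φ = (27.50 − 8.9/0.5) / 2 = 4.85 mm/h.

φ ≈ 4.85 mm/h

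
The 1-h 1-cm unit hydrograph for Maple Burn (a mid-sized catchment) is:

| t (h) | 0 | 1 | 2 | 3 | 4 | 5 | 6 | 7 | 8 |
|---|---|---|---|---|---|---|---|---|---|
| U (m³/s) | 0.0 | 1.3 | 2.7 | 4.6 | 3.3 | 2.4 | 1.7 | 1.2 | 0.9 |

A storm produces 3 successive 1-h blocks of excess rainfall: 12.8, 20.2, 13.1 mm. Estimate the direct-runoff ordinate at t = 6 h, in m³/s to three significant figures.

By discrete convolution, Q_j = Σ (P_i / 10 mm) · U_{j−i}.
At t = 6 h (j=6): Q = (12.8/10)·1.7 + (20.2/10)·2.4 + (13.1/10)·3.3 = 11.3 m³/s.

Q ≈ 11.3 m³/s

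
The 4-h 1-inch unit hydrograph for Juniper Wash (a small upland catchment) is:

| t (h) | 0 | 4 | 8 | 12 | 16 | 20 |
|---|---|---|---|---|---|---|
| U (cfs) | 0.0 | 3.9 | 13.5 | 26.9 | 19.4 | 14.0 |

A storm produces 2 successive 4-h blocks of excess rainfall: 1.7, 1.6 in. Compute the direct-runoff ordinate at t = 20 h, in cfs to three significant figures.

Q ≈ 54.8 cfs

By discrete convolution, Q_j = Σ (P_i / 1 in) · U_{j−i}.
At t = 20 h (j=5): Q = (1.7/1)·14.0 + (1.6/1)·19.4 = 54.8 cfs.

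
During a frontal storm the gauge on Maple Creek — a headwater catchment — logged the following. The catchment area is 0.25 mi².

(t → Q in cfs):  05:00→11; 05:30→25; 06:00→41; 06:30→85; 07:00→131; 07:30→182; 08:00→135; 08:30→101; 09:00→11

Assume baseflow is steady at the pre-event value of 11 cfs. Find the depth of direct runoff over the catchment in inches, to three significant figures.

Direct runoff: 0.0, 14.0, 30.0, 74.0, 120.0, 171.0, 124.0, 90.0, 0.0 cfs; ΣQ_DR = 623.0 cfs.
V = ΣQ_DR · Δt = 623.0 × 1800 s = 1.121 × 10^6 ft³.
Over A = 0.25 mi², depth = V / A = 1.93 in.

d ≈ 1.93 in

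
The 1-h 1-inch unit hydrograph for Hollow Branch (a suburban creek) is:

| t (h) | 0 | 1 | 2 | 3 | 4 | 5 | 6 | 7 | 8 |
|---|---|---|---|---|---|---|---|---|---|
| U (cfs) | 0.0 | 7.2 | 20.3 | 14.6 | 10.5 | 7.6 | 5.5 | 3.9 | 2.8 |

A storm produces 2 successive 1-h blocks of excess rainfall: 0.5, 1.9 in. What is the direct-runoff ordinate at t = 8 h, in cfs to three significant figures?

Q ≈ 8.81 cfs

By discrete convolution, Q_j = Σ (P_i / 1 in) · U_{j−i}.
At t = 8 h (j=8): Q = (0.5/1)·2.8 + (1.9/1)·3.9 = 8.81 cfs.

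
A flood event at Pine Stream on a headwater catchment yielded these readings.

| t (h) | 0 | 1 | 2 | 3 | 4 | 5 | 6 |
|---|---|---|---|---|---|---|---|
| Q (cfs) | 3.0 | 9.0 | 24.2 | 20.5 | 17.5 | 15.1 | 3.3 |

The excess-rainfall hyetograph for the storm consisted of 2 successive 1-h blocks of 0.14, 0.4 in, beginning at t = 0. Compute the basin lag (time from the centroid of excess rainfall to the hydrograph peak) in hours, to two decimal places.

Centroid of excess rainfall: t_c = Σ P_i·t̄_i / ΣP_i = 1.2407 h (block centres at 0.5, 1.5 h).
Hydrograph peak occurs at t = 2 h, so basin lag t_L = 2 − 1.2407 = 0.76 h.

t_L ≈ 0.76 h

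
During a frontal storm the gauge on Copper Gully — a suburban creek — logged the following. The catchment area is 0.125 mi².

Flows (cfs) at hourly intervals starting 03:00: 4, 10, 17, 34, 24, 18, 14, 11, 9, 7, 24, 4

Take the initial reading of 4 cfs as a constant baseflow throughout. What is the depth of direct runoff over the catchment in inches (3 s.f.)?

d ≈ 1.59 in

Direct runoff: 0.0, 6.0, 13.0, 30.0, 20.0, 14.0, 10.0, 7.0, 5.0, 3.0, 20.0, 0.0 cfs; ΣQ_DR = 128.0 cfs.
V = ΣQ_DR · Δt = 128.0 × 3600 s = 4.608 × 10^5 ft³.
Over A = 0.125 mi², depth = V / A = 1.59 in.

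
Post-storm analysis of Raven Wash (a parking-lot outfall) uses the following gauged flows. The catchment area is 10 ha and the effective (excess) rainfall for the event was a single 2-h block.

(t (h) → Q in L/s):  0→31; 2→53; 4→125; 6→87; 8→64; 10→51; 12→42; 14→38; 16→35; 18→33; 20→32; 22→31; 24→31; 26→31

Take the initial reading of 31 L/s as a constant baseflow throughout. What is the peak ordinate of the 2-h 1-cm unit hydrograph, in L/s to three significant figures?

Direct runoff: 0.0, 22.0, 94.0, 56.0, 33.0, 20.0, 11.0, 7.0, 4.0, 2.0, 1.0, 0.0, 0.0, 0.0 L/s; ΣQ_DR = 250.0 L/s, peak = 94.0 L/s.
Runoff depth d = ΣQ_DR·Δt / A = 250.0 × 7200 / (10 ha) = 18.00 mm.
The 1-cm UH is the DRH scaled by (10 mm)/d, so U_p = 94.0 × 10/18.00 = 52.2 L/s.

U_p ≈ 52.2 L/s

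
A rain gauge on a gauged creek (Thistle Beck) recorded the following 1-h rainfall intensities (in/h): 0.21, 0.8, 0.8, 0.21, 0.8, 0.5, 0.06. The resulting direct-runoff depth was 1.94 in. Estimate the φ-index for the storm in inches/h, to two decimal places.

Only the 4 blocks with intensity above φ contribute runoff: 0.8, 0.8, 0.8, 0.5 in/h.
Σ(I−φ)·Δt = d  ⇒  (0.8+0.8+0.8+0.5 − 4φ)·1 = 1.94
φ = (2.900 − 1.94/1) / 4 = 0.24 in/h.

φ ≈ 0.24 in/h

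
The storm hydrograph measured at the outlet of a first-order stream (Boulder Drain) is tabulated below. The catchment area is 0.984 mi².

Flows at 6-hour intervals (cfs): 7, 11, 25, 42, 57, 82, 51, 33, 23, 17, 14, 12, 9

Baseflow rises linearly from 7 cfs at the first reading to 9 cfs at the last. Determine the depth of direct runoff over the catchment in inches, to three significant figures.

d ≈ 2.64 in

Direct runoff: 0.00, 3.83, 17.67, 34.50, 49.33, 74.17, 43.00, 24.83, 14.67, 8.50, 5.33, 3.17, 0.00 cfs; ΣQ_DR = 279.0 cfs.
V = ΣQ_DR · Δt = 279.0 × 21600 s = 6.026 × 10^6 ft³.
Over A = 0.984 mi², depth = V / A = 2.64 in.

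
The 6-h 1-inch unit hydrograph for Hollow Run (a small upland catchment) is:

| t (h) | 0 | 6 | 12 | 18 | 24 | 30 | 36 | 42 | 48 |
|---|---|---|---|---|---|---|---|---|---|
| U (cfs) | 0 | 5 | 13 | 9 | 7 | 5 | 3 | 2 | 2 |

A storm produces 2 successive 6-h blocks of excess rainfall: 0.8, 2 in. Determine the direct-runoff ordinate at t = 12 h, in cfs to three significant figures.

By discrete convolution, Q_j = Σ (P_i / 1 in) · U_{j−i}.
At t = 12 h (j=2): Q = (0.8/1)·13 + (2/1)·5 = 20.4 cfs.

Q ≈ 20.4 cfs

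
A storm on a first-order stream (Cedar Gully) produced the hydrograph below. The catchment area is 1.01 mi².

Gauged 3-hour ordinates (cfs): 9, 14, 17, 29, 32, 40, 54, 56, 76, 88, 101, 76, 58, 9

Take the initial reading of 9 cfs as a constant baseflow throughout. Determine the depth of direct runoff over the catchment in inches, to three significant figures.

Direct runoff: 0.0, 5.0, 8.0, 20.0, 23.0, 31.0, 45.0, 47.0, 67.0, 79.0, 92.0, 67.0, 49.0, 0.0 cfs; ΣQ_DR = 533.0 cfs.
V = ΣQ_DR · Δt = 533.0 × 10800 s = 5.756 × 10^6 ft³.
Over A = 1.01 mi², depth = V / A = 2.45 in.

d ≈ 2.45 in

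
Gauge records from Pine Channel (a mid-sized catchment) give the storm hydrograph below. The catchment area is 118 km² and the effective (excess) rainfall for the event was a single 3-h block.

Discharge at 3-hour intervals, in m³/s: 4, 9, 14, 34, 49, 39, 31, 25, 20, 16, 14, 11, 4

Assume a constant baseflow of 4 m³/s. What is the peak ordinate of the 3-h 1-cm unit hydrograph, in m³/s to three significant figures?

Direct runoff: 0.0, 5.0, 10.0, 30.0, 45.0, 35.0, 27.0, 21.0, 16.0, 12.0, 10.0, 7.0, 0.0 m³/s; ΣQ_DR = 218.0 m³/s, peak = 45.0 m³/s.
Runoff depth d = ΣQ_DR·Δt / A = 218.0 × 10800 / (118 km²) = 19.95 mm.
The 1-cm UH is the DRH scaled by (10 mm)/d, so U_p = 45.0 × 10/19.95 = 22.6 m³/s.

U_p ≈ 22.6 m³/s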